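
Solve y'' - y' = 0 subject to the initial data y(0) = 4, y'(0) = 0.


Characteristic roots of r² - r = 0 are 0, 1.
General solution y = c₁ + c₂ e^(x).
Apply y(0) = 4: c₁ + c₂ = 4. Apply y'(0) = 0: 0 c₁ + 1 c₂ = 0.
Solve: c₁ = 4, c₂ = 0.
Particular solution: y = 4 + 0e^(x).


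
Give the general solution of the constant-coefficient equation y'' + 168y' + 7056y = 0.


Characteristic equation: r² + 168r + 7056 = 0, i.e. (r + 84)² = 0.
Repeated root r = -84; include an x factor for the second linearly independent solution.
General solution: y = (C₁ + C₂x)e^(-84x).


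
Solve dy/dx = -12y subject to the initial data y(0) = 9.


General solution of y' = -12y is y = Ce^(-12x).
Apply y(0) = 9: C = 9.
Particular solution: y = 9e^(-12x).


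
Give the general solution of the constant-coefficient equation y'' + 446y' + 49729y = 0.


Characteristic equation: r² + 446r + 49729 = 0, i.e. (r + 223)² = 0.
Repeated root r = -223; include an x factor for the second linearly independent solution.
General solution: y = (C₁ + C₂x)e^(-223x).


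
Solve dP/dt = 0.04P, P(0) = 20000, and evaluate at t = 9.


The ODE dP/dt = 0.04P has solution P(t) = P(0)e^(0.04t).
Substitute P(0) = 20000 and t = 9: P(9) = 20000 e^(0.36) ≈ 28667.


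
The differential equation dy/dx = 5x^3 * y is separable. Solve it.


Separate variables: dy/y = 5x^3 dx.
Integrate: ln|y| = (5/4)x^4 + C₀.
Exponentiate: y = Ce^((5/4)x^4).


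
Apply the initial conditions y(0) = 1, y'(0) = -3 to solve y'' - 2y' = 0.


Characteristic roots of r² - 2r = 0 are 2, 0.
General solution y = c₁ e^(2x) + c₂.
Apply y(0) = 1: c₁ + c₂ = 1. Apply y'(0) = -3: 2 c₁ + 0 c₂ = -3.
Solve: c₁ = -3/2, c₂ = 5/2.
Particular solution: y = -(3/2)e^(2x) + 5/2.


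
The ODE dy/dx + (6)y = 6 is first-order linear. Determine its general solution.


P(x) = 6, Q(x) = 6; integrating factor μ = e^(6x).
(μ y)' = 6e^(6x) ⇒ μ y = e^(6x) + C.
Divide by μ: y = 1 + Ce^(-6x).


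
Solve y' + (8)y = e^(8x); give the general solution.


P(x) = 8 ⇒ μ = e^(8x).
(μ y)' = e^(16x) ⇒ μ y = e^(16x)/16 + C.
Divide by μ: y = (1/16)e^(8x) + Ce^(-8x).


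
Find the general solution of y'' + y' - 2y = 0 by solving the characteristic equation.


Characteristic equation: r² + r - 2 = 0.
Factor: (r + 2)(r - 1) = 0 ⇒ r = -2, 1 (distinct real).
General solution: y = C₁e^(-2x) + C₂e^(x).


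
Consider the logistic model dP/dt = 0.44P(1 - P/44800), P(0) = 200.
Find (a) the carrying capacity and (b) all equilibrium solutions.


Logistic ODE dP/dt = 0.44P(1 - P/44800) has equilibria where dP/dt = 0, i.e. P = 0 or P = 44800.
The coefficient (1 - P/K) = 0 when P = K, identifying K = 44800 as the carrying capacity.
(a) K = 44800; (b) equilibria P = 0 and P = 44800.


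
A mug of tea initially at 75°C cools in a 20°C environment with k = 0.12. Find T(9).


Newton's law: dT/dt = -k(T - T_a) has solution T(t) = T_a + (T₀ - T_a)e^(-kt).
Plug in T_a = 20, T₀ = 75, k = 0.12, t = 9: T(9) = 20 + (55)e^(-1.08) ≈ 38.7°C.


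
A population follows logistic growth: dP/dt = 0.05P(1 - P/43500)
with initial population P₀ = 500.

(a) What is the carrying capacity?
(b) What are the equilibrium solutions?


Logistic ODE dP/dt = 0.05P(1 - P/43500) has equilibria where dP/dt = 0, i.e. P = 0 or P = 43500.
The coefficient (1 - P/K) = 0 when P = K, identifying K = 43500 as the carrying capacity.
(a) K = 43500; (b) equilibria P = 0 and P = 43500.


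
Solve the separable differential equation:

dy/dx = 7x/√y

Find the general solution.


Separate: √y dy = 7x dx.
Integrate: (2/3)y^(3/2) = (7/2)x² + C.


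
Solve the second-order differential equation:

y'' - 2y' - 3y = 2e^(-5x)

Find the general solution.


Characteristic roots of r² - 2r - 3 = 0 are 3, -1.
y_h = C₁e^(3x) + C₂e^(-x).
Forcing exponent -5 is not a characteristic root; try y_p = Ae^(-5x).
Substitute: A·(25 + (-2)·-5 + (-3)) = A·32 = 2, so A = 1/16.
General solution: y = C₁e^(3x) + C₂e^(-x) + (1/16)e^(-5x).


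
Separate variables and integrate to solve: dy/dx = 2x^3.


Integrate both sides with respect to x: y = ∫ 2x^3 dx = (1/2)x^4 + C.


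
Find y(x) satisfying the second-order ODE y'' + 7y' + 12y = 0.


Characteristic equation: r² + 7r + 12 = 0.
Factor: (r + 4)(r + 3) = 0 ⇒ r = -4, -3 (distinct real).
General solution: y = C₁e^(-4x) + C₂e^(-3x).


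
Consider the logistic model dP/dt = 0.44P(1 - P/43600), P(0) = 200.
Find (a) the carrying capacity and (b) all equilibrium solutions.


Logistic ODE dP/dt = 0.44P(1 - P/43600) has equilibria where dP/dt = 0, i.e. P = 0 or P = 43600.
The coefficient (1 - P/K) = 0 when P = K, identifying K = 43600 as the carrying capacity.
(a) K = 43600; (b) equilibria P = 0 and P = 43600.


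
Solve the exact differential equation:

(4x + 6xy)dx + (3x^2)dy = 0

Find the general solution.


Check exactness: ∂M/∂y = 6x and ∂N/∂x = 6x; equal, so the equation is exact.
Integrate M with respect to x (treating y as constant): ∫M dx = 2x^2 + 3x^2y + h(y).
Differentiate w.r.t. y and set equal to N: all terms match, so h'(y) = 0 and h is a constant absorbed into C.
General solution: 2x^2 + 3x^2y = C.


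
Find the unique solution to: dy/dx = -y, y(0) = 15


General solution of y' = -y is y = Ce^(-x).
Apply y(0) = 15: C = 15.
Particular solution: y = 15e^(-x).


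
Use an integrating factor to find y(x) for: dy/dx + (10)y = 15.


P(x) = 10, Q(x) = 15; integrating factor μ = e^(10x).
(μ y)' = 15e^(10x) ⇒ μ y = (3/2)e^(10x) + C.
Divide by μ: y = 3/2 + Ce^(-10x).


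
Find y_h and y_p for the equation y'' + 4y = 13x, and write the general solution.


Homogeneous: r² + 4 = 0 ⇒ r = ±2i, y_h = C₁cos(2x) + C₂sin(2x).
Polynomial forcing; try y_p = Ax + B. Then y_p'' + 4 y_p = 4(Ax + B) = 13x, so B = 0 and A = 13/4.
General solution: y = C₁cos(2x) + C₂sin(2x) + (13/4)x.


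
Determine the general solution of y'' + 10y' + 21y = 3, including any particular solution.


Characteristic roots of r² + 10r + 21 = 0 are -7, -3.
y_h = C₁e^(-7x) + C₂e^(-3x).
Constant forcing; try y_p = A. Then 21A = 3 ⇒ A = 1/7.
General solution: y = C₁e^(-7x) + C₂e^(-3x) + 1/7.


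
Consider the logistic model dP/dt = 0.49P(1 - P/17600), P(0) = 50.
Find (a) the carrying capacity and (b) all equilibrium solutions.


Logistic ODE dP/dt = 0.49P(1 - P/17600) has equilibria where dP/dt = 0, i.e. P = 0 or P = 17600.
The coefficient (1 - P/K) = 0 when P = K, identifying K = 17600 as the carrying capacity.
(a) K = 17600; (b) equilibria P = 0 and P = 17600.


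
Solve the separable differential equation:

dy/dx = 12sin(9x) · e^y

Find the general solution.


Separate: e^(-y) dy = 12sin(9x) dx.
Integrate: -e^(-y) = -(4/3)cos(9x) + C₀.
Rearrange: e^(-y) = (4/3)cos(9x) + C.


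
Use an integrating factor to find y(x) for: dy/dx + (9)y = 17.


P(x) = 9, Q(x) = 17; integrating factor μ = e^(9x).
(μ y)' = 17e^(9x) ⇒ μ y = (17/9)e^(9x) + C.
Divide by μ: y = 17/9 + Ce^(-9x).


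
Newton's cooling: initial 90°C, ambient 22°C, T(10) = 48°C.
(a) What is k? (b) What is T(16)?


Newton's law: T(t) = T_a + (T₀ - T_a)e^(-kt).
(a) Use T(10) = 48: (48 - 22)/(90 - 22) = e^(-k·10), so k = -ln(0.382)/10 ≈ 0.0961.
(b) Apply k to t = 16: T(16) = 22 + (68)e^(-1.538) ≈ 36.6°C.


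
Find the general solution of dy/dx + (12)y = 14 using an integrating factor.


P(x) = 12, Q(x) = 14; integrating factor μ = e^(12x).
(μ y)' = 14e^(12x) ⇒ μ y = (7/6)e^(12x) + C.
Divide by μ: y = 7/6 + Ce^(-12x).


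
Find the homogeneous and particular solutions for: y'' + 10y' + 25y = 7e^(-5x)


Characteristic polynomial (r + 5)² = 0; repeated root r = -5.
y_h = (C₁ + C₂x)e^(-5x). Forcing matches the repeated root (resonance), so try y_p = Ax² e^(-5x).
Substitute and solve for A: 2A = 7, so A = 7/2.
General solution: y = (C₁ + C₂x + (7/2)x²)e^(-5x).


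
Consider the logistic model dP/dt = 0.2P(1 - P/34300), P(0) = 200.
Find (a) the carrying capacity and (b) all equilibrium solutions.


Logistic ODE dP/dt = 0.2P(1 - P/34300) has equilibria where dP/dt = 0, i.e. P = 0 or P = 34300.
The coefficient (1 - P/K) = 0 when P = K, identifying K = 34300 as the carrying capacity.
(a) K = 34300; (b) equilibria P = 0 and P = 34300.


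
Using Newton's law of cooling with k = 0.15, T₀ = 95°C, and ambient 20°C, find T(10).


Newton's law: dT/dt = -k(T - T_a) has solution T(t) = T_a + (T₀ - T_a)e^(-kt).
Plug in T_a = 20, T₀ = 95, k = 0.15, t = 10: T(10) = 20 + (75)e^(-1.50) ≈ 36.7°C.


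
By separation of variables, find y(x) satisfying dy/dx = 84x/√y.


Separate: √y dy = 84x dx.
Integrate: (2/3)y^(3/2) = 42x² + C.


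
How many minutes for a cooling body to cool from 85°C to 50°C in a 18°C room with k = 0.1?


From T(t) = T_a + (T₀ - T_a)e^(-kt), set T(t) = 50:
(50 - 18) / (85 - 18) = e^(-0.1t), so t = -ln(0.478)/0.1 ≈ 7.4 minutes.


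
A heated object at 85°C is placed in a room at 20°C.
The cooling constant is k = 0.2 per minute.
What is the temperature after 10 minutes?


Newton's law: dT/dt = -k(T - T_a) has solution T(t) = T_a + (T₀ - T_a)e^(-kt).
Plug in T_a = 20, T₀ = 85, k = 0.2, t = 10: T(10) = 20 + (65)e^(-2.00) ≈ 28.8°C.


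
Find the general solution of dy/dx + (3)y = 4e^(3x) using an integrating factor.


P(x) = 3 ⇒ μ = e^(3x).
(μ y)' = 4e^(6x) ⇒ μ y = (4/6)e^(6x) + C.
Divide by μ: y = (2/3)e^(3x) + Ce^(-3x).


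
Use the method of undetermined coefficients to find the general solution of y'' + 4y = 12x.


Homogeneous: r² + 4 = 0 ⇒ r = ±2i, y_h = C₁cos(2x) + C₂sin(2x).
Polynomial forcing; try y_p = Ax + B. Then y_p'' + 4 y_p = 4(Ax + B) = 12x, so B = 0 and A = 3.
General solution: y = C₁cos(2x) + C₂sin(2x) + 3x.


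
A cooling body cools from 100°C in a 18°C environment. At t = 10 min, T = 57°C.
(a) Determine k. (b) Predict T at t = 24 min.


Newton's law: T(t) = T_a + (T₀ - T_a)e^(-kt).
(a) Use T(10) = 57: (57 - 18)/(100 - 18) = e^(-k·10), so k = -ln(0.476)/10 ≈ 0.0743.
(b) Apply k to t = 24: T(24) = 18 + (82)e^(-1.784) ≈ 31.8°C.


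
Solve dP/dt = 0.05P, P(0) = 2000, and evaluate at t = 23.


The ODE dP/dt = 0.05P has solution P(t) = P(0)e^(0.05t).
Substitute P(0) = 2000 and t = 23: P(23) = 2000 e^(1.15) ≈ 6316.


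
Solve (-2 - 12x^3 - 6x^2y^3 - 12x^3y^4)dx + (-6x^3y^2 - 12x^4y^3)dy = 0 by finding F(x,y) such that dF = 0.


Check exactness: ∂M/∂y = -18x^2y^2 - 48x^3y^3 and ∂N/∂x = -18x^2y^2 - 48x^3y^3; equal, so the equation is exact.
Integrate M with respect to x (treating y as constant): ∫M dx = -2x - 3x^4 - 2x^3y^3 - 3x^4y^4 + h(y).
Differentiate w.r.t. y and set equal to N: all terms match, so h'(y) = 0 and h is a constant absorbed into C.
General solution: -2x - 3x^4 - 2x^3y^3 - 3x^4y^4 = C.


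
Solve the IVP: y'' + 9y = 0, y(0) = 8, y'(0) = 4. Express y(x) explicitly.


Characteristic roots of r² + 9 = 0 are ±3i, so y = C₁cos(3x) + C₂sin(3x).
Apply y(0) = 8: C₁ = 8. Differentiate and apply y'(0) = 4: 3·C₂ = 4, so C₂ = 4/3.
Particular solution: y = 8cos(3x) + (4/3)sin(3x).


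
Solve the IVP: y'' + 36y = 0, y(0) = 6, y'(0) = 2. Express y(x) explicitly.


Characteristic roots of r² + 36 = 0 are ±6i, so y = C₁cos(6x) + C₂sin(6x).
Apply y(0) = 6: C₁ = 6. Differentiate and apply y'(0) = 2: 6·C₂ = 2, so C₂ = 1/3.
Particular solution: y = 6cos(6x) + (1/3)sin(6x).


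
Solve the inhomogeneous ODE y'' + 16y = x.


Homogeneous: r² + 16 = 0 ⇒ r = ±4i, y_h = C₁cos(4x) + C₂sin(4x).
Polynomial forcing; try y_p = Ax + B. Then y_p'' + 16 y_p = 16(Ax + B) = x, so B = 0 and A = 1/16.
General solution: y = C₁cos(4x) + C₂sin(4x) + (1/16)x.


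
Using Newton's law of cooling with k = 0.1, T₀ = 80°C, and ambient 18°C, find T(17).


Newton's law: dT/dt = -k(T - T_a) has solution T(t) = T_a + (T₀ - T_a)e^(-kt).
Plug in T_a = 18, T₀ = 80, k = 0.1, t = 17: T(17) = 18 + (62)e^(-1.70) ≈ 29.3°C.


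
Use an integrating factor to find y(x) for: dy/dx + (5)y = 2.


P(x) = 5, Q(x) = 2; integrating factor μ = e^(5x).
(μ y)' = 2e^(5x) ⇒ μ y = (2/5)e^(5x) + C.
Divide by μ: y = 2/5 + Ce^(-5x).


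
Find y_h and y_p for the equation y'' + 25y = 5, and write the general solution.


Homogeneous part: r² + 25 = 0 ⇒ r = ±5i, so y_h = C₁cos(5x) + C₂sin(5x).
Try constant y_p = A; plug in: 25A = 5 ⇒ A = 1/5.
General solution: y = C₁cos(5x) + C₂sin(5x) + 1/5.


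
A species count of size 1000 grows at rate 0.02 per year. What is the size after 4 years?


The ODE dP/dt = 0.02P has solution P(t) = P(0)e^(0.02t).
Substitute P(0) = 1000 and t = 4: P(4) = 1000 e^(0.08) ≈ 1083.


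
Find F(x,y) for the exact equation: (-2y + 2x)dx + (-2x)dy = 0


Check exactness: ∂M/∂y = -2 and ∂N/∂x = -2; equal, so the equation is exact.
Integrate M with respect to x (treating y as constant): ∫M dx = -2xy + x^2 + h(y).
Differentiate w.r.t. y and set equal to N: all terms match, so h'(y) = 0 and h is a constant absorbed into C.
General solution: -2xy + x^2 = C.


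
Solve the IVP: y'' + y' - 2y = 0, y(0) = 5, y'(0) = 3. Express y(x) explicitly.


Characteristic roots of r² + r - 2 = 0 are -2, 1.
General solution y = c₁ e^(-2x) + c₂ e^(x).
Apply y(0) = 5: c₁ + c₂ = 5. Apply y'(0) = 3: -2 c₁ + 1 c₂ = 3.
Solve: c₁ = 2/3, c₂ = 13/3.
Particular solution: y = (2/3)e^(-2x) + (13/3)e^(x).


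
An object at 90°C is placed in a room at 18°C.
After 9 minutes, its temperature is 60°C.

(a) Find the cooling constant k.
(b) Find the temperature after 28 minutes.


Newton's law: T(t) = T_a + (T₀ - T_a)e^(-kt).
(a) Use T(9) = 60: (60 - 18)/(90 - 18) = e^(-k·9), so k = -ln(0.583)/9 ≈ 0.0599.
(b) Apply k to t = 28: T(28) = 18 + (72)e^(-1.677) ≈ 31.5°C.


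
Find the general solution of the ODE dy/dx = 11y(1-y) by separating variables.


Separate: dy/[y(1-y)] = 11 dx.
Partial fractions: 1/[y(1-y)] = 1/y + 1/(1-y).
Integrate: ln|y/(1-y)| = 11x + C₀.
Solve for y: y = 1/(1 + Ce^(-11x)).


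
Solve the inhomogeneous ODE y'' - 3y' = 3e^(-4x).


Characteristic roots of r² - 3r = 0 are 0, 3.
y_h = C₁ + C₂e^(3x).
Forcing exponent -4 is not a characteristic root; try y_p = Ae^(-4x).
Substitute: A·(16 + (-3)·-4 + (0)) = A·28 = 3, so A = 3/28.
General solution: y = C₁ + C₂e^(3x) + (3/28)e^(-4x).


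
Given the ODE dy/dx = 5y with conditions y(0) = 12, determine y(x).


General solution of y' = 5y is y = Ce^(5x).
Apply y(0) = 12: C = 12.
Particular solution: y = 12e^(5x).


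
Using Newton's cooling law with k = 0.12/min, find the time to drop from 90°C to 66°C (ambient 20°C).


From T(t) = T_a + (T₀ - T_a)e^(-kt), set T(t) = 66:
(66 - 20) / (90 - 20) = e^(-0.12t), so t = -ln(0.657)/0.12 ≈ 3.5 minutes.


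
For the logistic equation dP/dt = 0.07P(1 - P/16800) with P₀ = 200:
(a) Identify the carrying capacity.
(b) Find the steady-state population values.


Logistic ODE dP/dt = 0.07P(1 - P/16800) has equilibria where dP/dt = 0, i.e. P = 0 or P = 16800.
The coefficient (1 - P/K) = 0 when P = K, identifying K = 16800 as the carrying capacity.
(a) K = 16800; (b) equilibria P = 0 and P = 16800.


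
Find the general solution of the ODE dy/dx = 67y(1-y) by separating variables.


Separate: dy/[y(1-y)] = 67 dx.
Partial fractions: 1/[y(1-y)] = 1/y + 1/(1-y).
Integrate: ln|y/(1-y)| = 67x + C₀.
Solve for y: y = 1/(1 + Ce^(-67x)).


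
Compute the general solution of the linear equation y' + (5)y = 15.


P(x) = 5, Q(x) = 15; integrating factor μ = e^(5x).
(μ y)' = 15e^(5x) ⇒ μ y = 3e^(5x) + C.
Divide by μ: y = 3 + Ce^(-5x).


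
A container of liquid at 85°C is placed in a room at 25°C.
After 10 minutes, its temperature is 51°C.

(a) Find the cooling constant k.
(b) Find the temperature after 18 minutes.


Newton's law: T(t) = T_a + (T₀ - T_a)e^(-kt).
(a) Use T(10) = 51: (51 - 25)/(85 - 25) = e^(-k·10), so k = -ln(0.433)/10 ≈ 0.0836.
(b) Apply k to t = 18: T(18) = 25 + (60)e^(-1.505) ≈ 38.3°C.


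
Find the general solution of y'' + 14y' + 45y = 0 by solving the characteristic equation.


Characteristic equation: r² + 14r + 45 = 0.
Factor: (r + 5)(r + 9) = 0 ⇒ r = -5, -9 (distinct real).
General solution: y = C₁e^(-5x) + C₂e^(-9x).


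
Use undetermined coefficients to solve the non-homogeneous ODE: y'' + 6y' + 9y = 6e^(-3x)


Characteristic polynomial (r + 3)² = 0; repeated root r = -3.
y_h = (C₁ + C₂x)e^(-3x). Forcing matches the repeated root (resonance), so try y_p = Ax² e^(-3x).
Substitute and solve for A: 2A = 6, so A = 3.
General solution: y = (C₁ + C₂x + 3x²)e^(-3x).


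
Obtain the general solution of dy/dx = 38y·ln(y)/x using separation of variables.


Separate: dy/[y ln(y)] = 38 dx/x.
Substitute u = ln(y): du/u = 38 dx/x.
Integrate: ln|ln(y)| = 38ln|x| + C₀, hence ln(y) = C·x^38.


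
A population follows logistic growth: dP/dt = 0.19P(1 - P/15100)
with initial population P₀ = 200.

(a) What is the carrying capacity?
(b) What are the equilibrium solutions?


Logistic ODE dP/dt = 0.19P(1 - P/15100) has equilibria where dP/dt = 0, i.e. P = 0 or P = 15100.
The coefficient (1 - P/K) = 0 when P = K, identifying K = 15100 as the carrying capacity.
(a) K = 15100; (b) equilibria P = 0 and P = 15100.


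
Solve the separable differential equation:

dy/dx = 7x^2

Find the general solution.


Integrate both sides with respect to x: y = ∫ 7x^2 dx = (7/3)x^3 + C.


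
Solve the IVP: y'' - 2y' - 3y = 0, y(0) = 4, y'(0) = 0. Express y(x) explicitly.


Characteristic roots of r² - 2r - 3 = 0 are -1, 3.
General solution y = c₁ e^(-x) + c₂ e^(3x).
Apply y(0) = 4: c₁ + c₂ = 4. Apply y'(0) = 0: -1 c₁ + 3 c₂ = 0.
Solve: c₁ = 3, c₂ = 1.
Particular solution: y = 3e^(-x) + e^(3x).


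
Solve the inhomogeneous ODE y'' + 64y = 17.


Homogeneous part: r² + 64 = 0 ⇒ r = ±8i, so y_h = C₁cos(8x) + C₂sin(8x).
Try constant y_p = A; plug in: 64A = 17 ⇒ A = 17/64.
General solution: y = C₁cos(8x) + C₂sin(8x) + 17/64.


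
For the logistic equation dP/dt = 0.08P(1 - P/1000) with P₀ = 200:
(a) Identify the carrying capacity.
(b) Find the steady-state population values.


Logistic ODE dP/dt = 0.08P(1 - P/1000) has equilibria where dP/dt = 0, i.e. P = 0 or P = 1000.
The coefficient (1 - P/K) = 0 when P = K, identifying K = 1000 as the carrying capacity.
(a) K = 1000; (b) equilibria P = 0 and P = 1000.


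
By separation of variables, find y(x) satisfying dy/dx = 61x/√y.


Separate: √y dy = 61x dx.
Integrate: (2/3)y^(3/2) = (61/2)x² + C.


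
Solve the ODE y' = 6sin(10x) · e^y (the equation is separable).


Separate: e^(-y) dy = 6sin(10x) dx.
Integrate: -e^(-y) = -(3/5)cos(10x) + C₀.
Rearrange: e^(-y) = (3/5)cos(10x) + C.


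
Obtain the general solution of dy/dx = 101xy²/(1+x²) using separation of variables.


Separate: dy/y² = 101x/(1+x²) dx.
Integrate LHS: ∫ dy/y² = -1/y.
Integrate RHS via u = 1+x²: (101/2)ln(1+x²) + C.
Result: -1/y = (101/2)ln(1+x²) + C.


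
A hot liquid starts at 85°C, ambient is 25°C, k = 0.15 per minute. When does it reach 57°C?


From T(t) = T_a + (T₀ - T_a)e^(-kt), set T(t) = 57:
(57 - 25) / (85 - 25) = e^(-0.15t), so t = -ln(0.533)/0.15 ≈ 4.2 minutes.


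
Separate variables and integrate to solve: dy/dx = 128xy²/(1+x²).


Separate: dy/y² = 128x/(1+x²) dx.
Integrate LHS: ∫ dy/y² = -1/y.
Integrate RHS via u = 1+x²: 64ln(1+x²) + C.
Result: -1/y = 64ln(1+x²) + C.


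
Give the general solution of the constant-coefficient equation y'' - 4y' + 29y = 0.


Characteristic equation: r² - 4r + 29 = 0.
Discriminant is negative; roots r = 2 ± 5i (complex conjugate pair).
General solution uses e^(α x)(C₁ cos(β x) + C₂ sin(β x)): y = e^(2x)(C₁cos(5x) + C₂sin(5x)).


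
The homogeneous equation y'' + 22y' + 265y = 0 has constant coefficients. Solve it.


Characteristic equation: r² + 22r + 265 = 0.
Discriminant is negative; roots r = -11 ± 12i (complex conjugate pair).
General solution uses e^(α x)(C₁ cos(β x) + C₂ sin(β x)): y = e^(-11x)(C₁cos(12x) + C₂sin(12x)).


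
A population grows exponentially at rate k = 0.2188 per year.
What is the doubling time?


Exponential growth: P(t) = P₀ e^(0.2188t). Set P(t)/P₀ = 2: e^(0.2188t) = 2.
Solve: t = ln(2)/0.2188 ≈ 3.17 years.


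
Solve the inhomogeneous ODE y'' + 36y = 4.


Homogeneous part: r² + 36 = 0 ⇒ r = ±6i, so y_h = C₁cos(6x) + C₂sin(6x).
Try constant y_p = A; plug in: 36A = 4 ⇒ A = 1/9.
General solution: y = C₁cos(6x) + C₂sin(6x) + 1/9.


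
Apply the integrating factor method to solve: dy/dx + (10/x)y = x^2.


P(x) = 10/x ⇒ μ = x^10.
(x^10 y)' = x^12 ⇒ x^10 y = x^13/(13) + C.
Solve for y: y = (1/13)x^3 + C/x^10.


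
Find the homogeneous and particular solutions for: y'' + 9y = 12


Homogeneous part: r² + 9 = 0 ⇒ r = ±3i, so y_h = C₁cos(3x) + C₂sin(3x).
Try constant y_p = A; plug in: 9A = 12 ⇒ A = 4/3.
General solution: y = C₁cos(3x) + C₂sin(3x) + 4/3.


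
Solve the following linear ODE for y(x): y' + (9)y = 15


P(x) = 9, Q(x) = 15; integrating factor μ = e^(9x).
(μ y)' = 15e^(9x) ⇒ μ y = (5/3)e^(9x) + C.
Divide by μ: y = 5/3 + Ce^(-9x).


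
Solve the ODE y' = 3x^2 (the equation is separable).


Integrate both sides with respect to x: y = ∫ 3x^2 dx = x^3 + C.


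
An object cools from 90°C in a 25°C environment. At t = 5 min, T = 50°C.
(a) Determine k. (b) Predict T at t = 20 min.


Newton's law: T(t) = T_a + (T₀ - T_a)e^(-kt).
(a) Use T(5) = 50: (50 - 25)/(90 - 25) = e^(-k·5), so k = -ln(0.385)/5 ≈ 0.1911.
(b) Apply k to t = 20: T(20) = 25 + (65)e^(-3.822) ≈ 26.4°C.


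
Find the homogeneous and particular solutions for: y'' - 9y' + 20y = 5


Characteristic roots of r² - 9r + 20 = 0 are 4, 5.
y_h = C₁e^(4x) + C₂e^(5x).
Forcing exponent 0 is not a characteristic root; try y_p = A.
Substitute: A·(0 + (-9)·0 + (20)) = A·20 = 5, so A = 1/4.
General solution: y = C₁e^(4x) + C₂e^(5x) + 1/4.


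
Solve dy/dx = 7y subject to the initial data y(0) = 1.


General solution of y' = 7y is y = Ce^(7x).
Apply y(0) = 1: C = 1.
Particular solution: y = e^(7x).


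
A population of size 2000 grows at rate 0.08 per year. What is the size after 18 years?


The ODE dP/dt = 0.08P has solution P(t) = P(0)e^(0.08t).
Substitute P(0) = 2000 and t = 18: P(18) = 2000 e^(1.44) ≈ 8441.


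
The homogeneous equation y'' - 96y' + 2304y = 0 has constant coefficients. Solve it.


Characteristic equation: r² - 96r + 2304 = 0, i.e. (r - 48)² = 0.
Repeated root r = 48; include an x factor for the second linearly independent solution.
General solution: y = (C₁ + C₂x)e^(48x).


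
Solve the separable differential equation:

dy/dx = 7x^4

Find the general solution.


Integrate both sides with respect to x: y = ∫ 7x^4 dx = (7/5)x^5 + C.


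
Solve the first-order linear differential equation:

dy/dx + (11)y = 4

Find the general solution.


P(x) = 11, Q(x) = 4; integrating factor μ = e^(11x).
(μ y)' = 4e^(11x) ⇒ μ y = (4/11)e^(11x) + C.
Divide by μ: y = 4/11 + Ce^(-11x).


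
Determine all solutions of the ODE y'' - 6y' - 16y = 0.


Characteristic equation: r² - 6r - 16 = 0.
Factor: (r + 2)(r - 8) = 0 ⇒ r = -2, 8 (distinct real).
General solution: y = C₁e^(-2x) + C₂e^(8x).


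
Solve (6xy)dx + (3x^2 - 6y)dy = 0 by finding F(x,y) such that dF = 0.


Check exactness: ∂M/∂y = 6x and ∂N/∂x = 6x; equal, so the equation is exact.
Integrate M with respect to x (treating y as constant): ∫M dx = 3x^2y + h(y).
Differentiate w.r.t. y and set equal to N: the x-dependent terms already match, leaving h'(y) = -6y. Integrate: h(y) = -3y^2.
So F(x,y) = 3x^2y - 3y^2.
General solution: 3x^2y - 3y^2 = C.


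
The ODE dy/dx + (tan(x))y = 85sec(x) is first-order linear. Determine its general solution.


P(x) = tan(x) ⇒ μ = e^(∫tan(x)dx) = sec(x).
(sec(x) y)' = 85sec²(x) ⇒ sec(x) y = 85tan(x) + C.
Multiply by cos(x): y = 85sin(x) + C·cos(x).


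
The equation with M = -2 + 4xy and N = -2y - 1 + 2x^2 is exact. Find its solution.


Check exactness: ∂M/∂y = 4x and ∂N/∂x = 4x; equal, so the equation is exact.
Integrate M with respect to x (treating y as constant): ∫M dx = -2x + 2x^2y + h(y).
Differentiate w.r.t. y and set equal to N: the x-dependent terms already match, leaving h'(y) = -2y - 1. Integrate: h(y) = -y^2 - y.
So F(x,y) = -2x - y^2 - y + 2x^2y.
General solution: -2x - y^2 - y + 2x^2y = C.


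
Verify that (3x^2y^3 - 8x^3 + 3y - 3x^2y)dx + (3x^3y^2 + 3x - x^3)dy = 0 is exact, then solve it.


Check exactness: ∂M/∂y = 9x^2y^2 + 3 - 3x^2 and ∂N/∂x = 9x^2y^2 + 3 - 3x^2; equal, so the equation is exact.
Integrate M with respect to x (treating y as constant): ∫M dx = x^3y^3 - 2x^4 + 3xy - x^3y + h(y).
Differentiate w.r.t. y and set equal to N: all terms match, so h'(y) = 0 and h is a constant absorbed into C.
General solution: x^3y^3 - 2x^4 + 3xy - x^3y = C.


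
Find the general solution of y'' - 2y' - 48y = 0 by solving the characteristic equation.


Characteristic equation: r² - 2r - 48 = 0.
Factor: (r - 8)(r + 6) = 0 ⇒ r = 8, -6 (distinct real).
General solution: y = C₁e^(8x) + C₂e^(-6x).


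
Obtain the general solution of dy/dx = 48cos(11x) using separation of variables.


g(y) = 1, so integrate directly: y = ∫ 48cos(11x) dx = (48/11)sin(11x) + C.


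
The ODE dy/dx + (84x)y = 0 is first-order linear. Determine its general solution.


P(x) = 84x ⇒ μ = e^(42x²).
Q(x) = 0 so μ y is constant: y = Ce^(-42x²).


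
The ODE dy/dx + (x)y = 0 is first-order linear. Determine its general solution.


P(x) = x ⇒ μ = e^((1/2)x²).
Q(x) = 0 so μ y is constant: y = Ce^(-(1/2)x²).


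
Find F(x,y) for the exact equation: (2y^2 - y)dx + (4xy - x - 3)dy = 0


Check exactness: ∂M/∂y = 4y - 1 and ∂N/∂x = 4y - 1; equal, so the equation is exact.
Integrate M with respect to x (treating y as constant): ∫M dx = 2xy^2 - xy + h(y).
Differentiate w.r.t. y and set equal to N: the x-dependent terms already match, leaving h'(y) = -3. Integrate: h(y) = -3y.
So F(x,y) = 2xy^2 - xy - 3y.
General solution: 2xy^2 - xy - 3y = C.


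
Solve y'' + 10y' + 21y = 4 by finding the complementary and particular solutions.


Characteristic roots of r² + 10r + 21 = 0 are -7, -3.
y_h = C₁e^(-7x) + C₂e^(-3x).
Constant forcing; try y_p = A. Then 21A = 4 ⇒ A = 4/21.
General solution: y = C₁e^(-7x) + C₂e^(-3x) + 4/21.


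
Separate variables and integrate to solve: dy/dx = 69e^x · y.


Separate variables: dy/y = 69e^x dx.
Integrate: ln|y| = 69e^x + C₀.
Exponentiate: y = Ce^(69e^x).


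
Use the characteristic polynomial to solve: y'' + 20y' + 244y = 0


Characteristic equation: r² + 20r + 244 = 0.
Discriminant is negative; roots r = -10 ± 12i (complex conjugate pair).
General solution uses e^(α x)(C₁ cos(β x) + C₂ sin(β x)): y = e^(-10x)(C₁cos(12x) + C₂sin(12x)).


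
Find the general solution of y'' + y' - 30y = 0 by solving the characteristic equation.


Characteristic equation: r² + r - 30 = 0.
Factor: (r + 6)(r - 5) = 0 ⇒ r = -6, 5 (distinct real).
General solution: y = C₁e^(-6x) + C₂e^(5x).


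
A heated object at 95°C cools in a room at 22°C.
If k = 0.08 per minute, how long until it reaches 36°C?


From T(t) = T_a + (T₀ - T_a)e^(-kt), set T(t) = 36:
(36 - 22) / (95 - 22) = e^(-0.08t), so t = -ln(0.192)/0.08 ≈ 20.6 minutes.


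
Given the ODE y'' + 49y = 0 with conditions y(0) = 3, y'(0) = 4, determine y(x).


Characteristic roots of r² + 49 = 0 are ±7i, so y = C₁cos(7x) + C₂sin(7x).
Apply y(0) = 3: C₁ = 3. Differentiate and apply y'(0) = 4: 7·C₂ = 4, so C₂ = 4/7.
Particular solution: y = 3cos(7x) + (4/7)sin(7x).


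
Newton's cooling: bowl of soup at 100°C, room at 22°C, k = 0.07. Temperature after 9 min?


Newton's law: dT/dt = -k(T - T_a) has solution T(t) = T_a + (T₀ - T_a)e^(-kt).
Plug in T_a = 22, T₀ = 100, k = 0.07, t = 9: T(9) = 22 + (78)e^(-0.63) ≈ 63.5°C.


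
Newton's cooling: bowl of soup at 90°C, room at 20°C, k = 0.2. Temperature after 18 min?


Newton's law: dT/dt = -k(T - T_a) has solution T(t) = T_a + (T₀ - T_a)e^(-kt).
Plug in T_a = 20, T₀ = 90, k = 0.2, t = 18: T(18) = 20 + (70)e^(-3.60) ≈ 21.9°C.


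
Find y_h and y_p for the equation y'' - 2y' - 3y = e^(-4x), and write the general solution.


Characteristic roots of r² - 2r - 3 = 0 are 3, -1.
y_h = C₁e^(3x) + C₂e^(-x).
Forcing exponent -4 is not a characteristic root; try y_p = Ae^(-4x).
Substitute: A·(16 + (-2)·-4 + (-3)) = A·21 = 1, so A = 1/21.
General solution: y = C₁e^(3x) + C₂e^(-x) + (1/21)e^(-4x).


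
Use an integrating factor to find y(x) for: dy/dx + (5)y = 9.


P(x) = 5, Q(x) = 9; integrating factor μ = e^(5x).
(μ y)' = 9e^(5x) ⇒ μ y = (9/5)e^(5x) + C.
Divide by μ: y = 9/5 + Ce^(-5x).


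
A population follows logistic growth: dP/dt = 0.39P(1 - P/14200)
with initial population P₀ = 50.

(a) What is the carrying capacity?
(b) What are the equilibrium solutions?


Logistic ODE dP/dt = 0.39P(1 - P/14200) has equilibria where dP/dt = 0, i.e. P = 0 or P = 14200.
The coefficient (1 - P/K) = 0 when P = K, identifying K = 14200 as the carrying capacity.
(a) K = 14200; (b) equilibria P = 0 and P = 14200.


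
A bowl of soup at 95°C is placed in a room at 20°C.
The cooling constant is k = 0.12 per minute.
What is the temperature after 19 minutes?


Newton's law: dT/dt = -k(T - T_a) has solution T(t) = T_a + (T₀ - T_a)e^(-kt).
Plug in T_a = 20, T₀ = 95, k = 0.12, t = 19: T(19) = 20 + (75)e^(-2.28) ≈ 27.7°C.


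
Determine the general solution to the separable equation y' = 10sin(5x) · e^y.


Separate: e^(-y) dy = 10sin(5x) dx.
Integrate: -e^(-y) = -2cos(5x) + C₀.
Rearrange: e^(-y) = 2cos(5x) + C.


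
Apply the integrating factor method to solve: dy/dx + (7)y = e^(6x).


P(x) = 7 ⇒ μ = e^(7x).
(μ y)' = e^(13x) ⇒ μ y = e^(13x)/13 + C.
Divide by μ: y = (1/13)e^(6x) + Ce^(-7x).


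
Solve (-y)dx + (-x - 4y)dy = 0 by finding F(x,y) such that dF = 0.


Check exactness: ∂M/∂y = -1 and ∂N/∂x = -1; equal, so the equation is exact.
Integrate M with respect to x (treating y as constant): ∫M dx = -xy + h(y).
Differentiate w.r.t. y and set equal to N: the x-dependent terms already match, leaving h'(y) = -4y. Integrate: h(y) = -2y^2.
So F(x,y) = -xy - 2y^2.
General solution: -xy - 2y^2 = C.


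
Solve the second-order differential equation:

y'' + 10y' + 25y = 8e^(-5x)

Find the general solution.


Characteristic polynomial (r + 5)² = 0; repeated root r = -5.
y_h = (C₁ + C₂x)e^(-5x). Forcing matches the repeated root (resonance), so try y_p = Ax² e^(-5x).
Substitute and solve for A: 2A = 8, so A = 4.
General solution: y = (C₁ + C₂x + 4x²)e^(-5x).


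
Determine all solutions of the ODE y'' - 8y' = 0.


Characteristic equation: r² - 8r = 0.
Factor: (r - 8)(r - 0) = 0 ⇒ r = 8, 0 (distinct real).
General solution: y = C₁e^(8x) + C₂.


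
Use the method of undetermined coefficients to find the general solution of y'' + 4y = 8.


Homogeneous part: r² + 4 = 0 ⇒ r = ±2i, so y_h = C₁cos(2x) + C₂sin(2x).
Try constant y_p = A; plug in: 4A = 8 ⇒ A = 2.
General solution: y = C₁cos(2x) + C₂sin(2x) + 2.


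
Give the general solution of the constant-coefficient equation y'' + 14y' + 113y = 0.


Characteristic equation: r² + 14r + 113 = 0.
Discriminant is negative; roots r = -7 ± 8i (complex conjugate pair).
General solution uses e^(α x)(C₁ cos(β x) + C₂ sin(β x)): y = e^(-7x)(C₁cos(8x) + C₂sin(8x)).


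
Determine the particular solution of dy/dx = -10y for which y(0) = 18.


General solution of y' = -10y is y = Ce^(-10x).
Apply y(0) = 18: C = 18.
Particular solution: y = 18e^(-10x).


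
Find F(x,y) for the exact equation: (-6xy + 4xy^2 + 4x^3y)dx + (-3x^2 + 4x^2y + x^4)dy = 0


Check exactness: ∂M/∂y = -6x + 8xy + 4x^3 and ∂N/∂x = -6x + 8xy + 4x^3; equal, so the equation is exact.
Integrate M with respect to x (treating y as constant): ∫M dx = -3x^2y + 2x^2y^2 + x^4y + h(y).
Differentiate w.r.t. y and set equal to N: all terms match, so h'(y) = 0 and h is a constant absorbed into C.
General solution: -3x^2y + 2x^2y^2 + x^4y = C.


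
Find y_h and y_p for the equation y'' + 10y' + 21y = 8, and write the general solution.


Characteristic roots of r² + 10r + 21 = 0 are -3, -7.
y_h = C₁e^(-3x) + C₂e^(-7x).
Constant forcing; try y_p = A. Then 21A = 8 ⇒ A = 8/21.
General solution: y = C₁e^(-3x) + C₂e^(-7x) + 8/21.


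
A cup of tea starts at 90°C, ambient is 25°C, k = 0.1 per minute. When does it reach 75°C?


From T(t) = T_a + (T₀ - T_a)e^(-kt), set T(t) = 75:
(75 - 25) / (90 - 25) = e^(-0.1t), so t = -ln(0.769)/0.1 ≈ 2.6 minutes.


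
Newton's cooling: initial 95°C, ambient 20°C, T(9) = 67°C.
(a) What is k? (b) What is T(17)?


Newton's law: T(t) = T_a + (T₀ - T_a)e^(-kt).
(a) Use T(9) = 67: (67 - 20)/(95 - 20) = e^(-k·9), so k = -ln(0.627)/9 ≈ 0.0519.
(b) Apply k to t = 17: T(17) = 20 + (75)e^(-0.883) ≈ 51.0°C.


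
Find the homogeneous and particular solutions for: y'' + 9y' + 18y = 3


Characteristic roots of r² + 9r + 18 = 0 are -6, -3.
y_h = C₁e^(-6x) + C₂e^(-3x).
Constant forcing; try y_p = A. Then 18A = 3 ⇒ A = 1/6.
General solution: y = C₁e^(-6x) + C₂e^(-3x) + 1/6.


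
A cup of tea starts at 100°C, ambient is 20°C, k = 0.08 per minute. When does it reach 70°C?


From T(t) = T_a + (T₀ - T_a)e^(-kt), set T(t) = 70:
(70 - 20) / (100 - 20) = e^(-0.08t), so t = -ln(0.625)/0.08 ≈ 5.9 minutes.


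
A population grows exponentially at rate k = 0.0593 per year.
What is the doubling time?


Exponential growth: P(t) = P₀ e^(0.0593t). Set P(t)/P₀ = 2: e^(0.0593t) = 2.
Solve: t = ln(2)/0.0593 ≈ 11.69 years.


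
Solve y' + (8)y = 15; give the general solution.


P(x) = 8, Q(x) = 15; integrating factor μ = e^(8x).
(μ y)' = 15e^(8x) ⇒ μ y = (15/8)e^(8x) + C.
Divide by μ: y = 15/8 + Ce^(-8x).


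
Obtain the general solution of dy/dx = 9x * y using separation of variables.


Separate variables: dy/y = 9x dx.
Integrate: ln|y| = (9/2)x^2 + C₀.
Exponentiate: y = Ce^((9/2)x^2).


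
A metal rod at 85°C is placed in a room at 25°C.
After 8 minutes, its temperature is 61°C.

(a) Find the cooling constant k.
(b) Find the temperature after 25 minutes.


Newton's law: T(t) = T_a + (T₀ - T_a)e^(-kt).
(a) Use T(8) = 61: (61 - 25)/(85 - 25) = e^(-k·8), so k = -ln(0.600)/8 ≈ 0.0639.
(b) Apply k to t = 25: T(25) = 25 + (60)e^(-1.596) ≈ 37.2°C.


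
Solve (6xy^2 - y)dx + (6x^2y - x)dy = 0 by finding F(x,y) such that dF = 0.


Check exactness: ∂M/∂y = 12xy - 1 and ∂N/∂x = 12xy - 1; equal, so the equation is exact.
Integrate M with respect to x (treating y as constant): ∫M dx = 3x^2y^2 - xy + h(y).
Differentiate w.r.t. y and set equal to N: all terms match, so h'(y) = 0 and h is a constant absorbed into C.
General solution: 3x^2y^2 - xy = C.


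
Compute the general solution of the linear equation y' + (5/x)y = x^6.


P(x) = 5/x ⇒ μ = x^5.
(x^5 y)' = x^11 ⇒ x^5 y = x^12/(12) + C.
Solve for y: y = (1/12)x^7 + C/x^5.


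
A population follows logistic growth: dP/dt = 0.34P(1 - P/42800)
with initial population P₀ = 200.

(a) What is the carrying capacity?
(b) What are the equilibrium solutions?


Logistic ODE dP/dt = 0.34P(1 - P/42800) has equilibria where dP/dt = 0, i.e. P = 0 or P = 42800.
The coefficient (1 - P/K) = 0 when P = K, identifying K = 42800 as the carrying capacity.
(a) K = 42800; (b) equilibria P = 0 and P = 42800.


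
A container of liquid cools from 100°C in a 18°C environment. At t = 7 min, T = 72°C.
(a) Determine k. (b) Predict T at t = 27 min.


Newton's law: T(t) = T_a + (T₀ - T_a)e^(-kt).
(a) Use T(7) = 72: (72 - 18)/(100 - 18) = e^(-k·7), so k = -ln(0.659)/7 ≈ 0.0597.
(b) Apply k to t = 27: T(27) = 18 + (82)e^(-1.611) ≈ 34.4°C.


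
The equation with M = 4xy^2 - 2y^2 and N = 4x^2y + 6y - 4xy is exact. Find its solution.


Check exactness: ∂M/∂y = 8xy - 4y and ∂N/∂x = 8xy - 4y; equal, so the equation is exact.
Integrate M with respect to x (treating y as constant): ∫M dx = 2x^2y^2 - 2xy^2 + h(y).
Differentiate w.r.t. y and set equal to N: the x-dependent terms already match, leaving h'(y) = 6y. Integrate: h(y) = 3y^2.
So F(x,y) = 2x^2y^2 + 3y^2 - 2xy^2.
General solution: 2x^2y^2 + 3y^2 - 2xy^2 = C.


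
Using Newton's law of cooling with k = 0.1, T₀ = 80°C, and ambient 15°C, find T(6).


Newton's law: dT/dt = -k(T - T_a) has solution T(t) = T_a + (T₀ - T_a)e^(-kt).
Plug in T_a = 15, T₀ = 80, k = 0.1, t = 6: T(6) = 15 + (65)e^(-0.60) ≈ 50.7°C.


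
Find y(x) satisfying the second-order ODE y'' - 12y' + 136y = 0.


Characteristic equation: r² - 12r + 136 = 0.
Discriminant is negative; roots r = 6 ± 10i (complex conjugate pair).
General solution uses e^(α x)(C₁ cos(β x) + C₂ sin(β x)): y = e^(6x)(C₁cos(10x) + C₂sin(10x)).


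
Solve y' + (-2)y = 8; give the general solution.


P(x) = -2 ⇒ μ = e^(-2x).
(μ y)' = 8e^(-2x) ⇒ μ y = -4e^(-2x) + C.
Divide by μ: y = -4 + Ce^(2x).


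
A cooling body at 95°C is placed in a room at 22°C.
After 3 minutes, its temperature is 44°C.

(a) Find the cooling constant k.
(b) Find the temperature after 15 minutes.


Newton's law: T(t) = T_a + (T₀ - T_a)e^(-kt).
(a) Use T(3) = 44: (44 - 22)/(95 - 22) = e^(-k·3), so k = -ln(0.301)/3 ≈ 0.3998.
(b) Apply k to t = 15: T(15) = 22 + (73)e^(-5.997) ≈ 22.2°C.


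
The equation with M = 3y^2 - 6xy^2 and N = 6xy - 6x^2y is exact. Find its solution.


Check exactness: ∂M/∂y = 6y - 12xy and ∂N/∂x = 6y - 12xy; equal, so the equation is exact.
Integrate M with respect to x (treating y as constant): ∫M dx = 3xy^2 - 3x^2y^2 + h(y).
Differentiate w.r.t. y and set equal to N: all terms match, so h'(y) = 0 and h is a constant absorbed into C.
General solution: 3xy^2 - 3x^2y^2 = C.


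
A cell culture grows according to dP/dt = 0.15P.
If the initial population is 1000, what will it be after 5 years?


The ODE dP/dt = 0.15P has solution P(t) = P(0)e^(0.15t).
Substitute P(0) = 1000 and t = 5: P(5) = 1000 e^(0.75) ≈ 2117.


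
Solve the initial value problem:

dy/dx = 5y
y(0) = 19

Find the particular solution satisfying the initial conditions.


General solution of y' = 5y is y = Ce^(5x).
Apply y(0) = 19: C = 19.
Particular solution: y = 19e^(5x).


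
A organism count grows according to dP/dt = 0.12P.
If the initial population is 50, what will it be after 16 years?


The ODE dP/dt = 0.12P has solution P(t) = P(0)e^(0.12t).
Substitute P(0) = 50 and t = 16: P(16) = 50 e^(1.92) ≈ 341.


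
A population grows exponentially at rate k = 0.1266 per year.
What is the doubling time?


Exponential growth: P(t) = P₀ e^(0.1266t). Set P(t)/P₀ = 2: e^(0.1266t) = 2.
Solve: t = ln(2)/0.1266 ≈ 5.48 years.


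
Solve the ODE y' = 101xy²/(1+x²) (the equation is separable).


Separate: dy/y² = 101x/(1+x²) dx.
Integrate LHS: ∫ dy/y² = -1/y.
Integrate RHS via u = 1+x²: (101/2)ln(1+x²) + C.
Result: -1/y = (101/2)ln(1+x²) + C.


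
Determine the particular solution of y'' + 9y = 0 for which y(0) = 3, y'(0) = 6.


Characteristic roots of r² + 9 = 0 are ±3i, so y = C₁cos(3x) + C₂sin(3x).
Apply y(0) = 3: C₁ = 3. Differentiate and apply y'(0) = 6: 3·C₂ = 6, so C₂ = 2.
Particular solution: y = 3cos(3x) + 2sin(3x).


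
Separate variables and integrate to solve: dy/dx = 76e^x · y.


Separate variables: dy/y = 76e^x dx.
Integrate: ln|y| = 76e^x + C₀.
Exponentiate: y = Ce^(76e^x).
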